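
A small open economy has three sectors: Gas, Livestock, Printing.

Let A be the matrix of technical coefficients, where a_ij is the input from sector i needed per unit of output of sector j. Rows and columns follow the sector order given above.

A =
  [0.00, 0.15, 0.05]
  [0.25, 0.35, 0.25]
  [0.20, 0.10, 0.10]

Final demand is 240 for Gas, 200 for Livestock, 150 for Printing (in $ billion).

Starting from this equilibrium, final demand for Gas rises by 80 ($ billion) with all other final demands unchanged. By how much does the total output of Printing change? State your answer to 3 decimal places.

Δx_3 = 24.266

I − A =
  [   1.00    -0.15    -0.05]
  [  -0.25     0.65    -0.25]
  [  -0.20    -0.10     0.90]
Cofactors of I−A, C_ij = (−1)^(i+j)·(minor ij) (rows/columns in the sector order above):
  C_11 = (0.65)(0.90) − (-0.25)(-0.10) = 0.5600
  C_12 = −[(-0.25)(0.90) − (-0.25)(-0.20)] = 0.2750
  C_13 = (-0.25)(-0.10) − (0.65)(-0.20) = 0.1550
  C_21 = −[(-0.15)(0.90) − (-0.05)(-0.10)] = 0.1400
  C_22 = (1.00)(0.90) − (-0.05)(-0.20) = 0.8900
  C_23 = −[(1.00)(-0.10) − (-0.15)(-0.20)] = 0.1300
  C_31 = (-0.15)(-0.25) − (-0.05)(0.65) = 0.0700
  C_32 = −[(1.00)(-0.25) − (-0.05)(-0.25)] = 0.2625
  C_33 = (1.00)(0.65) − (-0.15)(-0.25) = 0.6125
det(I−A) = Σ_j (I−A)_1j·C_1j = (1.00)(0.5600) + (-0.15)(0.2750) + (-0.05)(0.1550) = 0.5110
adj(I−A) = Cᵀ =
  [ 0.5600   0.1400   0.0700]
  [ 0.2750   0.8900   0.2625]
  [ 0.1550   0.1300   0.6125]
(I − A)⁻¹ = adj(I−A) / det(I−A) ≈
  [   1.0959     0.2740     0.1370]
  [   0.5382     1.7417     0.5137]
  [   0.3033     0.2544     1.1986]
Δx = (I − A)⁻¹ Δd with Δd having +80 in the Gas component and 0 elsewhere.
So Δx_3 = L_31 · (+80), where L_31 = adj(I−A)_31 / det(I−A) = 0.1550 / 0.5110.
Δx_3 = 0.1550 × (+80) / 0.5110 = 12.40 / 0.5110 ≈ 24.266.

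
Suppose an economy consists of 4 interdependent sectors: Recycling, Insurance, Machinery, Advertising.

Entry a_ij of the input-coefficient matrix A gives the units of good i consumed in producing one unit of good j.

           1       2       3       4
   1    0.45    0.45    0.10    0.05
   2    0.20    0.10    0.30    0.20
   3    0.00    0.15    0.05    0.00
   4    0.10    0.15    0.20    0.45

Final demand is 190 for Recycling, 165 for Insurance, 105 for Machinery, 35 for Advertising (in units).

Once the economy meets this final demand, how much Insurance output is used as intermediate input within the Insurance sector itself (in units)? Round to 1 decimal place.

I − A =
  [   0.55    -0.45    -0.10    -0.05]
  [  -0.20     0.90    -0.30    -0.20]
  [   0.00    -0.15     0.95     0.00]
  [  -0.10    -0.15    -0.20     0.55]
Compute the cofactors C_ij = (−1)^(i+j)·(3×3 minor ij) of I−A; the adjugate is their transpose:
adj(I−A) = Cᵀ =
  [ 0.411000   0.252000   0.150000   0.129000]
  [ 0.123500   0.282625   0.126250   0.114000]
  [ 0.019500   0.044625   0.191250   0.018000]
  [ 0.115500   0.139125   0.131250   0.357000]
det(I−A) = Σ_j (I−A)_1j·C_1j = (0.55)(0.411000) + (-0.45)(0.123500) + (-0.10)(0.019500) + (-0.05)(0.115500) = 0.16275
(I − A)⁻¹ = adj(I−A) / det(I−A) ≈
  [   2.5253     1.5484     0.9217     0.7926]
  [   0.7588     1.7366     0.7757     0.7005]
  [   0.1198     0.2742     1.1751     0.1106]
  [   0.7097     0.8548     0.8065     2.1935]
First solve x = (I − A)⁻¹ d = adj(I−A)·d / det(I−A); in particular x_2 = (0.123500·190 + 0.282625·165 + 0.126250·105 + 0.114000·35) / 0.16275 = 87.344375 / 0.16275 ≈ 536.678.
Intermediate flow from 2 to 2: z_22 = a_22 · x_2 = 0.10 × 87.344375 / 0.16275 = 8.7344375 / 0.16275 ≈ 53.7.

z_22 = 53.7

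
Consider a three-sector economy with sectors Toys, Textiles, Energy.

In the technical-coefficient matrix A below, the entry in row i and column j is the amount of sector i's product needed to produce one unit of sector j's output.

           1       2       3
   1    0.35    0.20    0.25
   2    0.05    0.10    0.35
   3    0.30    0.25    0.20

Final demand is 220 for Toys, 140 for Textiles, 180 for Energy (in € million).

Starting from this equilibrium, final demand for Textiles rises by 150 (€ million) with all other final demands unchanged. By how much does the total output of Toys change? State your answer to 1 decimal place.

Δx_1 = 107.1

I − A =
  [   0.65    -0.20    -0.25]
  [  -0.05     0.90    -0.35]
  [  -0.30    -0.25     0.80]
Cofactors of I−A, C_ij = (−1)^(i+j)·(minor ij) (rows/columns in the sector order above):
  C_11 = (0.90)(0.80) − (-0.35)(-0.25) = 0.6325
  C_12 = −[(-0.05)(0.80) − (-0.35)(-0.30)] = 0.1450
  C_13 = (-0.05)(-0.25) − (0.90)(-0.30) = 0.2825
  C_21 = −[(-0.20)(0.80) − (-0.25)(-0.25)] = 0.2225
  C_22 = (0.65)(0.80) − (-0.25)(-0.30) = 0.4450
  C_23 = −[(0.65)(-0.25) − (-0.20)(-0.30)] = 0.2225
  C_31 = (-0.20)(-0.35) − (-0.25)(0.90) = 0.2950
  C_32 = −[(0.65)(-0.35) − (-0.25)(-0.05)] = 0.2400
  C_33 = (0.65)(0.90) − (-0.20)(-0.05) = 0.5750
det(I−A) = Σ_j (I−A)_1j·C_1j = (0.65)(0.6325) + (-0.20)(0.1450) + (-0.25)(0.2825) = 0.3115
adj(I−A) = Cᵀ =
  [ 0.6325   0.2225   0.2950]
  [ 0.1450   0.4450   0.2400]
  [ 0.2825   0.2225   0.5750]
(I − A)⁻¹ = adj(I−A) / det(I−A) ≈
  [   2.0305     0.7143     0.9470]
  [   0.4655     1.4286     0.7705]
  [   0.9069     0.7143     1.8459]
Δx = (I − A)⁻¹ Δd with Δd having +150 in the Textiles component and 0 elsewhere.
So Δx_1 = L_12 · (+150), where L_12 = adj(I−A)_12 / det(I−A) = 0.2225 / 0.3115.
Δx_1 = 0.2225 × (+150) / 0.3115 = 33.375 / 0.3115 ≈ 107.1.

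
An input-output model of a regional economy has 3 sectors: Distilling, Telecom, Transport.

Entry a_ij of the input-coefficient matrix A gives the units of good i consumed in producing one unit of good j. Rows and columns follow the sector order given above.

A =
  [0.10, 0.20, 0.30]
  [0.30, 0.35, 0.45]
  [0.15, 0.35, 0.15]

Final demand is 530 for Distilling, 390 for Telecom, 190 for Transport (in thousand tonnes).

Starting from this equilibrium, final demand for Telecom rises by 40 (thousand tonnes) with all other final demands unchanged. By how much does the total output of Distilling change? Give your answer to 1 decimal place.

Δx_1 = 47.8

I − A =
  [   0.90    -0.20    -0.30]
  [  -0.30     0.65    -0.45]
  [  -0.15    -0.35     0.85]
Cofactors of I−A, C_ij = (−1)^(i+j)·(minor ij) (rows/columns in the sector order above):
  C_11 = (0.65)(0.85) − (-0.45)(-0.35) = 0.3950
  C_12 = −[(-0.30)(0.85) − (-0.45)(-0.15)] = 0.3225
  C_13 = (-0.30)(-0.35) − (0.65)(-0.15) = 0.2025
  C_21 = −[(-0.20)(0.85) − (-0.30)(-0.35)] = 0.2750
  C_22 = (0.90)(0.85) − (-0.30)(-0.15) = 0.7200
  C_23 = −[(0.90)(-0.35) − (-0.20)(-0.15)] = 0.3450
  C_31 = (-0.20)(-0.45) − (-0.30)(0.65) = 0.2850
  C_32 = −[(0.90)(-0.45) − (-0.30)(-0.30)] = 0.4950
  C_33 = (0.90)(0.65) − (-0.20)(-0.30) = 0.5250
det(I−A) = Σ_j (I−A)_1j·C_1j = (0.90)(0.3950) + (-0.20)(0.3225) + (-0.30)(0.2025) = 0.23025
adj(I−A) = Cᵀ =
  [ 0.3950   0.2750   0.2850]
  [ 0.3225   0.7200   0.4950]
  [ 0.2025   0.3450   0.5250]
(I − A)⁻¹ = adj(I−A) / det(I−A) ≈
  [   1.7155     1.1944     1.2378]
  [   1.4007     3.1270     2.1498]
  [   0.8795     1.4984     2.2801]
Δx = (I − A)⁻¹ Δd with Δd having +40 in the Telecom component and 0 elsewhere.
So Δx_1 = L_12 · (+40), where L_12 = adj(I−A)_12 / det(I−A) = 0.2750 / 0.23025.
Δx_1 = 0.2750 × (+40) / 0.23025 = 11.00 / 0.23025 ≈ 47.8.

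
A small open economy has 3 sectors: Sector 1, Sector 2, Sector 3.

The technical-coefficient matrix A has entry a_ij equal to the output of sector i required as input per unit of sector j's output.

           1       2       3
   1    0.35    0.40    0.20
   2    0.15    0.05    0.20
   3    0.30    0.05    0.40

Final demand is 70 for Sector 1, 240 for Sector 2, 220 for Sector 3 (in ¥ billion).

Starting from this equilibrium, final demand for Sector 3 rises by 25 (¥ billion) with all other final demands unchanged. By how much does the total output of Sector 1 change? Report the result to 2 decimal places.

I − A =
  [   0.65    -0.40    -0.20]
  [  -0.15     0.95    -0.20]
  [  -0.30    -0.05     0.60]
Cofactors of I−A, C_ij = (−1)^(i+j)·(minor ij) (rows/columns in the sector order above):
  C_11 = (0.95)(0.60) − (-0.20)(-0.05) = 0.5600
  C_12 = −[(-0.15)(0.60) − (-0.20)(-0.30)] = 0.1500
  C_13 = (-0.15)(-0.05) − (0.95)(-0.30) = 0.2925
  C_21 = −[(-0.40)(0.60) − (-0.20)(-0.05)] = 0.2500
  C_22 = (0.65)(0.60) − (-0.20)(-0.30) = 0.3300
  C_23 = −[(0.65)(-0.05) − (-0.40)(-0.30)] = 0.1525
  C_31 = (-0.40)(-0.20) − (-0.20)(0.95) = 0.2700
  C_32 = −[(0.65)(-0.20) − (-0.20)(-0.15)] = 0.1600
  C_33 = (0.65)(0.95) − (-0.40)(-0.15) = 0.5575
det(I−A) = Σ_j (I−A)_1j·C_1j = (0.65)(0.5600) + (-0.40)(0.1500) + (-0.20)(0.2925) = 0.2455
adj(I−A) = Cᵀ =
  [ 0.5600   0.2500   0.2700]
  [ 0.1500   0.3300   0.1600]
  [ 0.2925   0.1525   0.5575]
(I − A)⁻¹ = adj(I−A) / det(I−A) ≈
  [   2.2811     1.0183     1.0998]
  [   0.6110     1.3442     0.6517]
  [   1.1914     0.6212     2.2709]
Δx = (I − A)⁻¹ Δd with Δd having +25 in the Sector 3 component and 0 elsewhere.
So Δx_1 = L_13 · (+25), where L_13 = adj(I−A)_13 / det(I−A) = 0.2700 / 0.2455.
Δx_1 = 0.2700 × (+25) / 0.2455 = 6.75 / 0.2455 ≈ 27.49.

Δx_1 = 27.49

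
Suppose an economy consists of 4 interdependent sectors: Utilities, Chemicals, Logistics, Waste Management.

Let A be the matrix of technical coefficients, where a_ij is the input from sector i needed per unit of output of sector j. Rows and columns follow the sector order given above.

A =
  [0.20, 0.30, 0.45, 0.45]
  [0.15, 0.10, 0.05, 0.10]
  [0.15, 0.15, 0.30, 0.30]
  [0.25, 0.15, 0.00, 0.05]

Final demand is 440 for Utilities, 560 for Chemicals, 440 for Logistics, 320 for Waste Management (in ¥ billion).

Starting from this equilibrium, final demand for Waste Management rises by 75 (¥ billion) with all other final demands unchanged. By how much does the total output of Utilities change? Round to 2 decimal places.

Δx_U = 132.59

I − A =
  [   0.80    -0.30    -0.45    -0.45]
  [  -0.15     0.90    -0.05    -0.10]
  [  -0.15    -0.15     0.70    -0.30]
  [  -0.25    -0.15     0.00     0.95]
Compute the cofactors C_ij = (−1)^(i+j)·(3×3 minor ij) of I−A; the adjugate is their transpose:
adj(I−A) = Cᵀ =
  [ 0.578625   0.331125   0.395625   0.433875]
  [ 0.128125   0.355375   0.107750   0.132125]
  [ 0.225375   0.208500   0.510375   0.289875]
  [ 0.172500   0.143250   0.121125   0.393375]
det(I−A) = Σ_j (I−A)_1j·C_1j = (0.80)(0.578625) + (-0.30)(0.128125) + (-0.45)(0.225375) + (-0.45)(0.172500) = 0.24541875
(I − A)⁻¹ = adj(I−A) / det(I−A) ≈
  [   2.3577     1.3492     1.6120     1.7679]
  [   0.5221     1.4480     0.4390     0.5384]
  [   0.9183     0.8496     2.0796     1.1811]
  [   0.7029     0.5837     0.4935     1.6029]
Δx = (I − A)⁻¹ Δd with Δd having +75 in the Waste Management component and 0 elsewhere.
So Δx_U = L_UW · (+75), where L_UW = adj(I−A)_UW / det(I−A) = 0.433875 / 0.24541875.
Δx_U = 0.433875 × (+75) / 0.24541875 = 32.540625 / 0.24541875 ≈ 132.59.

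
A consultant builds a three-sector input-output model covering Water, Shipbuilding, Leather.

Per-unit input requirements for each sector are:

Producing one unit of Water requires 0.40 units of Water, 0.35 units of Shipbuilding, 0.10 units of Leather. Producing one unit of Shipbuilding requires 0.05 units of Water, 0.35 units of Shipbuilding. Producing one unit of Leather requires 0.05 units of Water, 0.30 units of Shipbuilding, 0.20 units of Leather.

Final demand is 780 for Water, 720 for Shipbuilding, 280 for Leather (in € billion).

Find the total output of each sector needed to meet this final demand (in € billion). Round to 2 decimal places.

x_W = 1526.68, x_S = 2179.37, x_L = 540.84

I − A =
  [   0.60    -0.05    -0.05]
  [  -0.35     0.65    -0.30]
  [  -0.10     0.00     0.80]
Cofactors of I−A, C_ij = (−1)^(i+j)·(minor ij) (rows/columns in the sector order above):
  C_11 = (0.65)(0.80) − (-0.30)(0.00) = 0.5200
  C_12 = −[(-0.35)(0.80) − (-0.30)(-0.10)] = 0.3100
  C_13 = (-0.35)(0.00) − (0.65)(-0.10) = 0.0650
  C_21 = −[(-0.05)(0.80) − (-0.05)(0.00)] = 0.0400
  C_22 = (0.60)(0.80) − (-0.05)(-0.10) = 0.4750
  C_23 = −[(0.60)(0.00) − (-0.05)(-0.10)] = 0.0050
  C_31 = (-0.05)(-0.30) − (-0.05)(0.65) = 0.0475
  C_32 = −[(0.60)(-0.30) − (-0.05)(-0.35)] = 0.1975
  C_33 = (0.60)(0.65) − (-0.05)(-0.35) = 0.3725
det(I−A) = Σ_j (I−A)_1j·C_1j = (0.60)(0.5200) + (-0.05)(0.3100) + (-0.05)(0.0650) = 0.29325
adj(I−A) = Cᵀ =
  [ 0.5200   0.0400   0.0475]
  [ 0.3100   0.4750   0.1975]
  [ 0.0650   0.0050   0.3725]
(I − A)⁻¹ = adj(I−A) / det(I−A) ≈
  [   1.7732     0.1364     0.1620]
  [   1.0571     1.6198     0.6735]
  [   0.2217     0.0171     1.2702]
x = (I − A)⁻¹ d = adj(I−A)·d / det(I−A), with det(I−A) = 0.29325:
  x_W = (0.5200·780 + 0.0400·720 + 0.0475·280) / 0.29325 = 447.70 / 0.29325 ≈ 1526.68
  x_S = (0.3100·780 + 0.4750·720 + 0.1975·280) / 0.29325 = 639.10 / 0.29325 ≈ 2179.37
  x_L = (0.0650·780 + 0.0050·720 + 0.3725·280) / 0.29325 = 158.60 / 0.29325 ≈ 540.84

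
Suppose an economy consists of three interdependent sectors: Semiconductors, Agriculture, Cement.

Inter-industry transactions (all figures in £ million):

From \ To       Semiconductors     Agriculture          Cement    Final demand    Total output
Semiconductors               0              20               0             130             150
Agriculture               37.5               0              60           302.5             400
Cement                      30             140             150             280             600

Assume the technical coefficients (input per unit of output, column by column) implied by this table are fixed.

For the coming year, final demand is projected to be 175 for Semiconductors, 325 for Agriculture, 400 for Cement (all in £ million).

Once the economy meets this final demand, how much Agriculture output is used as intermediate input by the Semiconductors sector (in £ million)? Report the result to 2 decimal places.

z_AS = 49.43

Technical coefficients a_ij = z_ij / X_j:
  a_SS = 0/150 = 0.00, a_AS = 37.5/150 = 0.25, a_CS = 30/150 = 0.20
  a_SA = 20/400 = 0.05, a_AA = 0/400 = 0.00, a_CA = 140/400 = 0.35
  a_SC = 0/600 = 0.00, a_AC = 60/600 = 0.10, a_CC = 150/600 = 0.25
I − A =
  [   1.00    -0.05     0.00]
  [  -0.25     1.00    -0.10]
  [  -0.20    -0.35     0.75]
Cofactors of I−A, C_ij = (−1)^(i+j)·(minor ij) (rows/columns in the sector order above):
  C_11 = (1.00)(0.75) − (-0.10)(-0.35) = 0.7150
  C_12 = −[(-0.25)(0.75) − (-0.10)(-0.20)] = 0.2075
  C_13 = (-0.25)(-0.35) − (1.00)(-0.20) = 0.2875
  C_21 = −[(-0.05)(0.75) − (0.00)(-0.35)] = 0.0375
  C_22 = (1.00)(0.75) − (0.00)(-0.20) = 0.7500
  C_23 = −[(1.00)(-0.35) − (-0.05)(-0.20)] = 0.3600
  C_31 = (-0.05)(-0.10) − (0.00)(1.00) = 0.0050
  C_32 = −[(1.00)(-0.10) − (0.00)(-0.25)] = 0.1000
  C_33 = (1.00)(1.00) − (-0.05)(-0.25) = 0.9875
det(I−A) = Σ_j (I−A)_1j·C_1j = (1.00)(0.7150) + (-0.05)(0.2075) + (0.00)(0.2875) = 0.704625
adj(I−A) = Cᵀ =
  [ 0.7150   0.0375   0.0050]
  [ 0.2075   0.7500   0.1000]
  [ 0.2875   0.3600   0.9875]
(I − A)⁻¹ = adj(I−A) / det(I−A) ≈
  [   1.0147     0.0532     0.0071]
  [   0.2945     1.0644     0.1419]
  [   0.4080     0.5109     1.4015]
First solve x = (I − A)⁻¹ d = adj(I−A)·d / det(I−A); in particular x_S = (0.7150·175 + 0.0375·325 + 0.0050·400) / 0.704625 = 139.3125 / 0.704625 ≈ 197.7115.
Intermediate flow from A to S: z_AS = a_AS · x_S = 0.25 × 139.3125 / 0.704625 = 34.828125 / 0.704625 ≈ 49.43.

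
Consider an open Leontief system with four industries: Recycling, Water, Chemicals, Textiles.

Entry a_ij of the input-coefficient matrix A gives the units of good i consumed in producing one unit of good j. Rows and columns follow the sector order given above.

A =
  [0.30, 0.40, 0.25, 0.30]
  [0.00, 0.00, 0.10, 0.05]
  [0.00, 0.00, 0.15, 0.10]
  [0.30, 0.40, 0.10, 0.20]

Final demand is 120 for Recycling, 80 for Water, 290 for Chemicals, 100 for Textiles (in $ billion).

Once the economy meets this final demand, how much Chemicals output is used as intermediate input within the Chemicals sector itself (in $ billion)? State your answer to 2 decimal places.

z_CC = 59.46

I − A =
  [   0.70    -0.40    -0.25    -0.30]
  [   0.00     1.00    -0.10    -0.05]
  [   0.00     0.00     0.85    -0.10]
  [  -0.30    -0.40    -0.10     0.80]
Compute the cofactors C_ij = (−1)^(i+j)·(3×3 minor ij) of I−A; the adjugate is their transpose:
adj(I−A) = Cᵀ =
  [ 0.64900   0.38000   0.27100   0.30100]
  [ 0.01575   0.38500   0.05425   0.03675]
  [ 0.03000   0.04000   0.45000   0.07000]
  [ 0.25500   0.34000   0.18500   0.59500]
det(I−A) = Σ_j (I−A)_1j·C_1j = (0.70)(0.64900) + (-0.40)(0.01575) + (-0.25)(0.03000) + (-0.30)(0.25500) = 0.3640
(I − A)⁻¹ = adj(I−A) / det(I−A) ≈
  [   1.7830     1.0440     0.7445     0.8269]
  [   0.0433     1.0577     0.1490     0.1010]
  [   0.0824     0.1099     1.2363     0.1923]
  [   0.7005     0.9341     0.5082     1.6346]
First solve x = (I − A)⁻¹ d = adj(I−A)·d / det(I−A); in particular x_C = (0.03000·120 + 0.04000·80 + 0.45000·290 + 0.07000·100) / 0.3640 = 144.30 / 0.3640 ≈ 396.4286.
Intermediate flow from C to C: z_CC = a_CC · x_C = 0.15 × 144.30 / 0.3640 = 21.645 / 0.3640 ≈ 59.46.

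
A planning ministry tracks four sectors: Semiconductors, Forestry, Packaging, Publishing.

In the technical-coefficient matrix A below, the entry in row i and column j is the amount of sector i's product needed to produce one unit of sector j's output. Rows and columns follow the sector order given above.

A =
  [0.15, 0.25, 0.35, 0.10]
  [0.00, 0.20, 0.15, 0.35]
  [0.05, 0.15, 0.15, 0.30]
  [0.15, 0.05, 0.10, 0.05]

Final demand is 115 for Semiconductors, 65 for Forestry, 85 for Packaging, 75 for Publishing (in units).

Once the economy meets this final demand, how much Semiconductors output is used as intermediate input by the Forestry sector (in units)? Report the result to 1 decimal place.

z_12 = 47.1

I − A =
  [   0.85    -0.25    -0.35    -0.10]
  [   0.00     0.80    -0.15    -0.35]
  [  -0.05    -0.15     0.85    -0.30]
  [  -0.15    -0.05    -0.10     0.95]
Compute the cofactors C_ij = (−1)^(i+j)·(3×3 minor ij) of I−A; the adjugate is their transpose:
adj(I−A) = Cᵀ =
  [ 0.57825   0.25525   0.31300   0.25375]
  [ 0.06025   0.61525   0.16700   0.28575]
  [ 0.08100   0.15500   0.60600   0.25700]
  [ 0.10300   0.08900   0.12200   0.54300]
det(I−A) = Σ_j (I−A)_1j·C_1j = (0.85)(0.57825) + (-0.25)(0.06025) + (-0.35)(0.08100) + (-0.10)(0.10300) = 0.4378
(I − A)⁻¹ = adj(I−A) / det(I−A) ≈
  [   1.3208     0.5830     0.7149     0.5796]
  [   0.1376     1.4053     0.3815     0.6527]
  [   0.1850     0.3540     1.3842     0.5870]
  [   0.2353     0.2033     0.2787     1.2403]
First solve x = (I − A)⁻¹ d = adj(I−A)·d / det(I−A); in particular x_2 = (0.06025·115 + 0.61525·65 + 0.16700·85 + 0.28575·75) / 0.4378 = 82.54625 / 0.4378 ≈ 188.548.
Intermediate flow from 1 to 2: z_12 = a_12 · x_2 = 0.25 × 82.54625 / 0.4378 = 20.6365625 / 0.4378 ≈ 47.1.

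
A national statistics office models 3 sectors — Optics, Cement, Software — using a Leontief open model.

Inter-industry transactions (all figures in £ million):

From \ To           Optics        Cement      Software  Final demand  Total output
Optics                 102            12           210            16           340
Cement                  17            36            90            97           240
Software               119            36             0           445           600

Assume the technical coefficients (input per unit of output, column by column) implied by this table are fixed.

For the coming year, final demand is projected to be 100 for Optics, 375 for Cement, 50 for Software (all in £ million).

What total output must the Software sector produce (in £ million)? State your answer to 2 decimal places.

x_3 = 226.93

Technical coefficients a_ij = z_ij / X_j:
  a_11 = 102/340 = 0.30, a_21 = 17/340 = 0.05, a_31 = 119/340 = 0.35
  a_12 = 12/240 = 0.05, a_22 = 36/240 = 0.15, a_32 = 36/240 = 0.15
  a_13 = 210/600 = 0.35, a_23 = 90/600 = 0.15, a_33 = 0/600 = 0.00
I − A =
  [   0.70    -0.05    -0.35]
  [  -0.05     0.85    -0.15]
  [  -0.35    -0.15     1.00]
Cofactors of I−A, C_ij = (−1)^(i+j)·(minor ij) (rows/columns in the sector order above):
  C_11 = (0.85)(1.00) − (-0.15)(-0.15) = 0.8275
  C_12 = −[(-0.05)(1.00) − (-0.15)(-0.35)] = 0.1025
  C_13 = (-0.05)(-0.15) − (0.85)(-0.35) = 0.3050
  C_21 = −[(-0.05)(1.00) − (-0.35)(-0.15)] = 0.1025
  C_22 = (0.70)(1.00) − (-0.35)(-0.35) = 0.5775
  C_23 = −[(0.70)(-0.15) − (-0.05)(-0.35)] = 0.1225
  C_31 = (-0.05)(-0.15) − (-0.35)(0.85) = 0.3050
  C_32 = −[(0.70)(-0.15) − (-0.35)(-0.05)] = 0.1225
  C_33 = (0.70)(0.85) − (-0.05)(-0.05) = 0.5925
det(I−A) = Σ_j (I−A)_1j·C_1j = (0.70)(0.8275) + (-0.05)(0.1025) + (-0.35)(0.3050) = 0.467375
adj(I−A) = Cᵀ =
  [ 0.8275   0.1025   0.3050]
  [ 0.1025   0.5775   0.1225]
  [ 0.3050   0.1225   0.5925]
(I − A)⁻¹ = adj(I−A) / det(I−A) ≈
  [   1.7705     0.2193     0.6526]
  [   0.2193     1.2356     0.2621]
  [   0.6526     0.2621     1.2677]
x = (I − A)⁻¹ d = adj(I−A)·d / det(I−A), with det(I−A) = 0.467375:
  x_1 = (0.8275·100 + 0.1025·375 + 0.3050·50) / 0.467375 = 136.4375 / 0.467375 ≈ 291.92
  x_2 = (0.1025·100 + 0.5775·375 + 0.1225·50) / 0.467375 = 232.9375 / 0.467375 ≈ 498.40
  x_3 = (0.3050·100 + 0.1225·375 + 0.5925·50) / 0.467375 = 106.0625 / 0.467375 ≈ 226.93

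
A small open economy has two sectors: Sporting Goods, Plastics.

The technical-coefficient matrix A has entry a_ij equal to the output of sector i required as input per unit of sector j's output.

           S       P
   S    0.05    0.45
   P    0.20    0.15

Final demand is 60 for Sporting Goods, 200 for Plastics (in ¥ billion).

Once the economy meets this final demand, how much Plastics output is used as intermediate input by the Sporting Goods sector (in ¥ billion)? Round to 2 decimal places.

I − A =
  [   0.95    -0.45]
  [  -0.20     0.85]
det(I−A) = (0.95)(0.85) − (-0.45)(-0.20) = 0.7175
adj(I−A) = [[0.85, 0.45], [0.20, 0.95]]
(I − A)⁻¹ = adj(I−A) / det(I−A) ≈
  [   1.1847     0.6272]
  [   0.2787     1.3240]
First solve x = (I − A)⁻¹ d = adj(I−A)·d / det(I−A); in particular x_S = (0.85·60 + 0.45·200) / 0.7175 = 141.00 / 0.7175 ≈ 196.5157.
Intermediate flow from P to S: z_PS = a_PS · x_S = 0.20 × 141.00 / 0.7175 = 28.20 / 0.7175 ≈ 39.30.

z_PS = 39.30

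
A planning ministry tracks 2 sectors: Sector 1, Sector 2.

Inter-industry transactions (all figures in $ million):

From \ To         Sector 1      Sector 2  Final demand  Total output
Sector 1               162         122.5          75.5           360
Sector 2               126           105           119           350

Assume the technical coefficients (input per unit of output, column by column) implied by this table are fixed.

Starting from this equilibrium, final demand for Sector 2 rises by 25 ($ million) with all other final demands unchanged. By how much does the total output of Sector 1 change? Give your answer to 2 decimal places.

Δx_1 = 33.33

Technical coefficients a_ij = z_ij / X_j:
  a_11 = 162/360 = 0.45, a_21 = 126/360 = 0.35
  a_12 = 122.5/350 = 0.35, a_22 = 105/350 = 0.30
I − A =
  [   0.55    -0.35]
  [  -0.35     0.70]
det(I−A) = (0.55)(0.70) − (-0.35)(-0.35) = 0.2625
adj(I−A) = [[0.70, 0.35], [0.35, 0.55]]
(I − A)⁻¹ = adj(I−A) / det(I−A) ≈
  [   2.6667     1.3333]
  [   1.3333     2.0952]
Δx = (I − A)⁻¹ Δd with Δd having +25 in the Sector 2 component and 0 elsewhere.
So Δx_1 = L_12 · (+25), where L_12 = adj(I−A)_12 / det(I−A) = 0.35 / 0.2625.
Δx_1 = 0.35 × (+25) / 0.2625 = 8.75 / 0.2625 ≈ 33.33.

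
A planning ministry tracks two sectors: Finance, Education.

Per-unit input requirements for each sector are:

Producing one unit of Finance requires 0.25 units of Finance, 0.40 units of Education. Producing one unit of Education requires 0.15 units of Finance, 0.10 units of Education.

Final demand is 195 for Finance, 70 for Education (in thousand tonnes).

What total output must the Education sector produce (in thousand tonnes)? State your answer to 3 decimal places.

I − A =
  [   0.75    -0.15]
  [  -0.40     0.90]
det(I−A) = (0.75)(0.90) − (-0.15)(-0.40) = 0.6150
adj(I−A) = [[0.90, 0.15], [0.40, 0.75]]
(I − A)⁻¹ = adj(I−A) / det(I−A) ≈
  [   1.4634     0.2439]
  [   0.6504     1.2195]
x = (I − A)⁻¹ d = adj(I−A)·d / det(I−A), with det(I−A) = 0.6150:
  x_1 = (0.90·195 + 0.15·70) / 0.6150 = 186.00 / 0.6150 ≈ 302.439
  x_2 = (0.40·195 + 0.75·70) / 0.6150 = 130.50 / 0.6150 ≈ 212.195

x_2 = 212.195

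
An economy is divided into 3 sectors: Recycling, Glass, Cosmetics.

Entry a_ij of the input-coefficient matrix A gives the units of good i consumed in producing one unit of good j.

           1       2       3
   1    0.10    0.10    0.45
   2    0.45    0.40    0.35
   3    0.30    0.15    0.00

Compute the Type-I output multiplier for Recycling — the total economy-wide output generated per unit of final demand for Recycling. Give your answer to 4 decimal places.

I − A =
  [   0.90    -0.10    -0.45]
  [  -0.45     0.60    -0.35]
  [  -0.30    -0.15     1.00]
Cofactors of I−A, C_ij = (−1)^(i+j)·(minor ij) (rows/columns in the sector order above):
  C_11 = (0.60)(1.00) − (-0.35)(-0.15) = 0.5475
  C_12 = −[(-0.45)(1.00) − (-0.35)(-0.30)] = 0.5550
  C_13 = (-0.45)(-0.15) − (0.60)(-0.30) = 0.2475
  C_21 = −[(-0.10)(1.00) − (-0.45)(-0.15)] = 0.1675
  C_22 = (0.90)(1.00) − (-0.45)(-0.30) = 0.7650
  C_23 = −[(0.90)(-0.15) − (-0.10)(-0.30)] = 0.1650
  C_31 = (-0.10)(-0.35) − (-0.45)(0.60) = 0.3050
  C_32 = −[(0.90)(-0.35) − (-0.45)(-0.45)] = 0.5175
  C_33 = (0.90)(0.60) − (-0.10)(-0.45) = 0.4950
det(I−A) = Σ_j (I−A)_1j·C_1j = (0.90)(0.5475) + (-0.10)(0.5550) + (-0.45)(0.2475) = 0.325875
adj(I−A) = Cᵀ =
  [ 0.5475   0.1675   0.3050]
  [ 0.5550   0.7650   0.5175]
  [ 0.2475   0.1650   0.4950]
(I − A)⁻¹ = adj(I−A) / det(I−A) ≈
  [   1.68009     0.51400     0.93594]
  [   1.70311     2.34753     1.58803]
  [   0.75949     0.50633     1.51899]
The output multiplier for sector j is the column-j sum of the Leontief inverse (I − A)⁻¹ = adj(I−A) / det(I−A).
Column 1 of adj(I−A): (0.5475, 0.5550, 0.2475); det(I−A) = 0.325875.
m_1 = (0.5475 + 0.5550 + 0.2475) / 0.325875 = 1.35 / 0.325875 ≈ 4.1427.

m_1 = 4.1427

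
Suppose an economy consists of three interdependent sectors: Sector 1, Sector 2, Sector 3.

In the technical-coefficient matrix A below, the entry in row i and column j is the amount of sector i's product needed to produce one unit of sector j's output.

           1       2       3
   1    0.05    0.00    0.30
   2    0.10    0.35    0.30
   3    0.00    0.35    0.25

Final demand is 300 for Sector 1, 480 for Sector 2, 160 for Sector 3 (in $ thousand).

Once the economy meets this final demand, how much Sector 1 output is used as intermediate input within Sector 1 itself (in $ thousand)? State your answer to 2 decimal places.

I − A =
  [   0.95     0.00    -0.30]
  [  -0.10     0.65    -0.30]
  [   0.00    -0.35     0.75]
Cofactors of I−A, C_ij = (−1)^(i+j)·(minor ij) (rows/columns in the sector order above):
  C_11 = (0.65)(0.75) − (-0.30)(-0.35) = 0.3825
  C_12 = −[(-0.10)(0.75) − (-0.30)(0.00)] = 0.0750
  C_13 = (-0.10)(-0.35) − (0.65)(0.00) = 0.0350
  C_21 = −[(0.00)(0.75) − (-0.30)(-0.35)] = 0.1050
  C_22 = (0.95)(0.75) − (-0.30)(0.00) = 0.7125
  C_23 = −[(0.95)(-0.35) − (0.00)(0.00)] = 0.3325
  C_31 = (0.00)(-0.30) − (-0.30)(0.65) = 0.1950
  C_32 = −[(0.95)(-0.30) − (-0.30)(-0.10)] = 0.3150
  C_33 = (0.95)(0.65) − (0.00)(-0.10) = 0.6175
det(I−A) = Σ_j (I−A)_1j·C_1j = (0.95)(0.3825) + (0.00)(0.0750) + (-0.30)(0.0350) = 0.352875
adj(I−A) = Cᵀ =
  [ 0.3825   0.1050   0.1950]
  [ 0.0750   0.7125   0.3150]
  [ 0.0350   0.3325   0.6175]
(I − A)⁻¹ = adj(I−A) / det(I−A) ≈
  [   1.0840     0.2976     0.5526]
  [   0.2125     2.0191     0.8927]
  [   0.0992     0.9423     1.7499]
First solve x = (I − A)⁻¹ d = adj(I−A)·d / det(I−A); in particular x_1 = (0.3825·300 + 0.1050·480 + 0.1950·160) / 0.352875 = 196.35 / 0.352875 ≈ 556.4293.
Intermediate flow from 1 to 1: z_11 = a_11 · x_1 = 0.05 × 196.35 / 0.352875 = 9.8175 / 0.352875 ≈ 27.82.

z_11 = 27.82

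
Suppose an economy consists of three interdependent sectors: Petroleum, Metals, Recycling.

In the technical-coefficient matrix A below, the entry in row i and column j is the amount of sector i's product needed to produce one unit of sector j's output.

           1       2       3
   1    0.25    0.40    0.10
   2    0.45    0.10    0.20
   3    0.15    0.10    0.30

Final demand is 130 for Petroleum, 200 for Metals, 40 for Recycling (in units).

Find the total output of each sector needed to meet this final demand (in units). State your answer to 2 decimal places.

I − A =
  [   0.75    -0.40    -0.10]
  [  -0.45     0.90    -0.20]
  [  -0.15    -0.10     0.70]
Cofactors of I−A, C_ij = (−1)^(i+j)·(minor ij) (rows/columns in the sector order above):
  C_11 = (0.90)(0.70) − (-0.20)(-0.10) = 0.6100
  C_12 = −[(-0.45)(0.70) − (-0.20)(-0.15)] = 0.3450
  C_13 = (-0.45)(-0.10) − (0.90)(-0.15) = 0.1800
  C_21 = −[(-0.40)(0.70) − (-0.10)(-0.10)] = 0.2900
  C_22 = (0.75)(0.70) − (-0.10)(-0.15) = 0.5100
  C_23 = −[(0.75)(-0.10) − (-0.40)(-0.15)] = 0.1350
  C_31 = (-0.40)(-0.20) − (-0.10)(0.90) = 0.1700
  C_32 = −[(0.75)(-0.20) − (-0.10)(-0.45)] = 0.1950
  C_33 = (0.75)(0.90) − (-0.40)(-0.45) = 0.4950
det(I−A) = Σ_j (I−A)_1j·C_1j = (0.75)(0.6100) + (-0.40)(0.3450) + (-0.10)(0.1800) = 0.3015
adj(I−A) = Cᵀ =
  [ 0.6100   0.2900   0.1700]
  [ 0.3450   0.5100   0.1950]
  [ 0.1800   0.1350   0.4950]
(I − A)⁻¹ = adj(I−A) / det(I−A) ≈
  [   2.0232     0.9619     0.5638]
  [   1.1443     1.6915     0.6468]
  [   0.5970     0.4478     1.6418]
x = (I − A)⁻¹ d = adj(I−A)·d / det(I−A), with det(I−A) = 0.3015:
  x_1 = (0.6100·130 + 0.2900·200 + 0.1700·40) / 0.3015 = 144.10 / 0.3015 ≈ 477.94
  x_2 = (0.3450·130 + 0.5100·200 + 0.1950·40) / 0.3015 = 154.65 / 0.3015 ≈ 512.94
  x_3 = (0.1800·130 + 0.1350·200 + 0.4950·40) / 0.3015 = 70.20 / 0.3015 ≈ 232.84

x_1 = 477.94, x_2 = 512.94, x_3 = 232.84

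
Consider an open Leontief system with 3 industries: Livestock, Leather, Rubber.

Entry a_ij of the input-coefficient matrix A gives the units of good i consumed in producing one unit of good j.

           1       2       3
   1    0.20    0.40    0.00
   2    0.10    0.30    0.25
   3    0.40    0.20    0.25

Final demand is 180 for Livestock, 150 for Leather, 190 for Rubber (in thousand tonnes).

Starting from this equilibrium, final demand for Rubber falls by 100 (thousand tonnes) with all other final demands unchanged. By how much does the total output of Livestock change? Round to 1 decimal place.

Δx_1 = -32.3

I − A =
  [   0.80    -0.40     0.00]
  [  -0.10     0.70    -0.25]
  [  -0.40    -0.20     0.75]
Cofactors of I−A, C_ij = (−1)^(i+j)·(minor ij) (rows/columns in the sector order above):
  C_11 = (0.70)(0.75) − (-0.25)(-0.20) = 0.4750
  C_12 = −[(-0.10)(0.75) − (-0.25)(-0.40)] = 0.1750
  C_13 = (-0.10)(-0.20) − (0.70)(-0.40) = 0.3000
  C_21 = −[(-0.40)(0.75) − (0.00)(-0.20)] = 0.3000
  C_22 = (0.80)(0.75) − (0.00)(-0.40) = 0.6000
  C_23 = −[(0.80)(-0.20) − (-0.40)(-0.40)] = 0.3200
  C_31 = (-0.40)(-0.25) − (0.00)(0.70) = 0.1000
  C_32 = −[(0.80)(-0.25) − (0.00)(-0.10)] = 0.2000
  C_33 = (0.80)(0.70) − (-0.40)(-0.10) = 0.5200
det(I−A) = Σ_j (I−A)_1j·C_1j = (0.80)(0.4750) + (-0.40)(0.1750) + (0.00)(0.3000) = 0.3100
adj(I−A) = Cᵀ =
  [ 0.4750   0.3000   0.1000]
  [ 0.1750   0.6000   0.2000]
  [ 0.3000   0.3200   0.5200]
(I − A)⁻¹ = adj(I−A) / det(I−A) ≈
  [   1.5323     0.9677     0.3226]
  [   0.5645     1.9355     0.6452]
  [   0.9677     1.0323     1.6774]
Δx = (I − A)⁻¹ Δd with Δd having -100 in the Rubber component and 0 elsewhere.
So Δx_1 = L_13 · (-100), where L_13 = adj(I−A)_13 / det(I−A) = 0.1000 / 0.3100.
Δx_1 = 0.1000 × (-100) / 0.3100 = -10.00 / 0.3100 ≈ -32.3.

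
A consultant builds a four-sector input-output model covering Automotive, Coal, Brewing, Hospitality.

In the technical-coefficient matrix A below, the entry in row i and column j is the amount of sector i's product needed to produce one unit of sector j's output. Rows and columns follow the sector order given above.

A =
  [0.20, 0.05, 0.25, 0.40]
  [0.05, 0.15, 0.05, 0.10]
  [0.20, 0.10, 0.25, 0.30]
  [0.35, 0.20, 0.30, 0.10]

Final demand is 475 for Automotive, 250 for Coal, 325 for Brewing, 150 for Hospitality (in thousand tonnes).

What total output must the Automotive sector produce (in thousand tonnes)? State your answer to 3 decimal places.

x_1 = 2038.551

I − A =
  [   0.80    -0.05    -0.25    -0.40]
  [  -0.05     0.85    -0.05    -0.10]
  [  -0.20    -0.10     0.75    -0.30]
  [  -0.35    -0.20    -0.30     0.90]
Compute the cofactors C_ij = (−1)^(i+j)·(3×3 minor ij) of I−A; the adjugate is their transpose:
adj(I−A) = Cᵀ =
  [ 0.471750   0.138750   0.296000   0.323750]
  [ 0.075750   0.267750   0.079000   0.089750]
  [ 0.249250   0.136250   0.469000   0.282250]
  [ 0.283375   0.158875   0.289000   0.459875]
det(I−A) = Σ_j (I−A)_1j·C_1j = (0.80)(0.471750) + (-0.05)(0.075750) + (-0.25)(0.249250) + (-0.40)(0.283375) = 0.19795
(I − A)⁻¹ = adj(I−A) / det(I−A) ≈
  [   2.3832     0.7009     1.4953     1.6355]
  [   0.3827     1.3526     0.3991     0.4534]
  [   1.2592     0.6883     2.3693     1.4259]
  [   1.4315     0.8026     1.4600     2.3232]
x = (I − A)⁻¹ d = adj(I−A)·d / det(I−A), with det(I−A) = 0.19795:
  x_1 = (0.471750·475 + 0.138750·250 + 0.296000·325 + 0.323750·150) / 0.19795 = 403.53125 / 0.19795 ≈ 2038.551
  x_2 = (0.075750·475 + 0.267750·250 + 0.079000·325 + 0.089750·150) / 0.19795 = 142.05625 / 0.19795 ≈ 717.637
  x_3 = (0.249250·475 + 0.136250·250 + 0.469000·325 + 0.282250·150) / 0.19795 = 347.21875 / 0.19795 ≈ 1754.073
  x_4 = (0.283375·475 + 0.158875·250 + 0.289000·325 + 0.459875·150) / 0.19795 = 337.228125 / 0.19795 ≈ 1703.603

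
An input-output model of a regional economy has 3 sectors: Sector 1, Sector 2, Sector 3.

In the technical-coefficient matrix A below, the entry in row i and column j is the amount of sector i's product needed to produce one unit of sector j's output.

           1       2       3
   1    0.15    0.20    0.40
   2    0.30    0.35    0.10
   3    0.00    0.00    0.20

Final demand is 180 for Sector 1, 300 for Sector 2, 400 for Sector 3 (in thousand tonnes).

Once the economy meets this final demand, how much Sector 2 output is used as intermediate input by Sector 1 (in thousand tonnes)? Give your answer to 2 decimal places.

I − A =
  [   0.85    -0.20    -0.40]
  [  -0.30     0.65    -0.10]
  [   0.00     0.00     0.80]
Cofactors of I−A, C_ij = (−1)^(i+j)·(minor ij) (rows/columns in the sector order above):
  C_11 = (0.65)(0.80) − (-0.10)(0.00) = 0.5200
  C_12 = −[(-0.30)(0.80) − (-0.10)(0.00)] = 0.2400
  C_13 = (-0.30)(0.00) − (0.65)(0.00) = 0.0000
  C_21 = −[(-0.20)(0.80) − (-0.40)(0.00)] = 0.1600
  C_22 = (0.85)(0.80) − (-0.40)(0.00) = 0.6800
  C_23 = −[(0.85)(0.00) − (-0.20)(0.00)] = 0.0000
  C_31 = (-0.20)(-0.10) − (-0.40)(0.65) = 0.2800
  C_32 = −[(0.85)(-0.10) − (-0.40)(-0.30)] = 0.2050
  C_33 = (0.85)(0.65) − (-0.20)(-0.30) = 0.4925
det(I−A) = Σ_j (I−A)_1j·C_1j = (0.85)(0.5200) + (-0.20)(0.2400) + (-0.40)(0.0000) = 0.3940
adj(I−A) = Cᵀ =
  [ 0.5200   0.1600   0.2800]
  [ 0.2400   0.6800   0.2050]
  [ 0.0000   0.0000   0.4925]
(I − A)⁻¹ = adj(I−A) / det(I−A) ≈
  [   1.3198     0.4061     0.7107]
  [   0.6091     1.7259     0.5203]
  [   0.0000     0.0000     1.2500]
First solve x = (I − A)⁻¹ d = adj(I−A)·d / det(I−A); in particular x_1 = (0.5200·180 + 0.1600·300 + 0.2800·400) / 0.3940 = 253.60 / 0.3940 ≈ 643.6548.
Intermediate flow from 2 to 1: z_21 = a_21 · x_1 = 0.30 × 253.60 / 0.3940 = 76.08 / 0.3940 ≈ 193.10.

z_21 = 193.10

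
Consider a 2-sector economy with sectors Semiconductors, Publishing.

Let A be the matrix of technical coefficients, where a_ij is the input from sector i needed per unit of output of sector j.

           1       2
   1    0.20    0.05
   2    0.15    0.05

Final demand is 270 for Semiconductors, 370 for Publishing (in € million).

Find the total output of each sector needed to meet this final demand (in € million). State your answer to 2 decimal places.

x_1 = 365.45, x_2 = 447.18

I − A =
  [   0.80    -0.05]
  [  -0.15     0.95]
det(I−A) = (0.80)(0.95) − (-0.05)(-0.15) = 0.7525
adj(I−A) = [[0.95, 0.05], [0.15, 0.80]]
(I − A)⁻¹ = adj(I−A) / det(I−A) ≈
  [   1.2625     0.0664]
  [   0.1993     1.0631]
x = (I − A)⁻¹ d = adj(I−A)·d / det(I−A), with det(I−A) = 0.7525:
  x_1 = (0.95·270 + 0.05·370) / 0.7525 = 275.00 / 0.7525 ≈ 365.45
  x_2 = (0.15·270 + 0.80·370) / 0.7525 = 336.50 / 0.7525 ≈ 447.18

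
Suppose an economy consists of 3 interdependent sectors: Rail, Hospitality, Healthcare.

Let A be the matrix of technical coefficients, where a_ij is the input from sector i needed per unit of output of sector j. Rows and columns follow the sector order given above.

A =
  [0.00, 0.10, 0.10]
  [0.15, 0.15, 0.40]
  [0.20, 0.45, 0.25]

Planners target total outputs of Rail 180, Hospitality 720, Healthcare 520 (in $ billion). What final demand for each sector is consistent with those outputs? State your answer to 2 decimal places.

d_1 = 56.00, d_2 = 377.00, d_3 = 30.00

I − A =
  [   1.00    -0.10    -0.10]
  [  -0.15     0.85    -0.40]
  [  -0.20    -0.45     0.75]
d = (I − A) x:
  d_1 = (+1.00)·180 + (-0.10)·720 + (-0.10)·520 = 56.00
  d_2 = (-0.15)·180 + (+0.85)·720 + (-0.40)·520 = 377.00
  d_3 = (-0.20)·180 + (-0.45)·720 + (+0.75)·520 = 30.00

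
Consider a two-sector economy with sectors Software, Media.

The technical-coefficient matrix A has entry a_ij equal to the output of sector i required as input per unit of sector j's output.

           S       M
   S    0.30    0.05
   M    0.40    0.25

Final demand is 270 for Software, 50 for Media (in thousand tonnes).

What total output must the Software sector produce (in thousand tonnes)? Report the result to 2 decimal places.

I − A =
  [   0.70    -0.05]
  [  -0.40     0.75]
det(I−A) = (0.70)(0.75) − (-0.05)(-0.40) = 0.5050
adj(I−A) = [[0.75, 0.05], [0.40, 0.70]]
(I − A)⁻¹ = adj(I−A) / det(I−A) ≈
  [   1.4851     0.0990]
  [   0.7921     1.3861]
x = (I − A)⁻¹ d = adj(I−A)·d / det(I−A), with det(I−A) = 0.5050:
  x_S = (0.75·270 + 0.05·50) / 0.5050 = 205.00 / 0.5050 ≈ 405.94
  x_M = (0.40·270 + 0.70·50) / 0.5050 = 143.00 / 0.5050 ≈ 283.17

x_S = 405.94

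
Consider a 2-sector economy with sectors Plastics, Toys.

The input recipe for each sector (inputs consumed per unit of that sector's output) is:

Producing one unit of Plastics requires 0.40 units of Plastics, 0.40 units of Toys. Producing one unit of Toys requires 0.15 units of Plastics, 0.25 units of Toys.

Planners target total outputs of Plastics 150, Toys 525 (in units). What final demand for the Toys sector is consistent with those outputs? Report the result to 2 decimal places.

I − A =
  [   0.60    -0.15]
  [  -0.40     0.75]
d = (I − A) x:
  d_1 = (+0.60)·150 + (-0.15)·525 = 11.25
  d_2 = (-0.40)·150 + (+0.75)·525 = 333.75

d_2 = 333.75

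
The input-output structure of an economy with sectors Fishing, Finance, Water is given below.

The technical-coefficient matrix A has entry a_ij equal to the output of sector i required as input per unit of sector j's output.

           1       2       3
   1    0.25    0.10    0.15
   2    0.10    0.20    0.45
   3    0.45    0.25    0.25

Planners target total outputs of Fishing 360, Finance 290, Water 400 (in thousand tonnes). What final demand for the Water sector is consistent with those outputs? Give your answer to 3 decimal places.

d_3 = 65.500

I − A =
  [   0.75    -0.10    -0.15]
  [  -0.10     0.80    -0.45]
  [  -0.45    -0.25     0.75]
d = (I − A) x:
  d_1 = (+0.75)·360 + (-0.10)·290 + (-0.15)·400 = 181.000
  d_2 = (-0.10)·360 + (+0.80)·290 + (-0.45)·400 = 16.000
  d_3 = (-0.45)·360 + (-0.25)·290 + (+0.75)·400 = 65.500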